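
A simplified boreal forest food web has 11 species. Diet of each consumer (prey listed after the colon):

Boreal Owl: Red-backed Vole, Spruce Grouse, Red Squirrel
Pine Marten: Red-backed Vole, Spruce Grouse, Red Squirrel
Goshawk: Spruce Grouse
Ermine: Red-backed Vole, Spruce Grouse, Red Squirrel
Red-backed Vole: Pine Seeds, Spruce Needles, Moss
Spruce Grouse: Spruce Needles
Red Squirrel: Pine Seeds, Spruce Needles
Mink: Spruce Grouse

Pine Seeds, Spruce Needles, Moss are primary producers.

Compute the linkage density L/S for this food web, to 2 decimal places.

L/S = 1.55

There are L = 17 links among S = 11 species.
L/S = 17/11 = 1.5455 ≈ 1.55.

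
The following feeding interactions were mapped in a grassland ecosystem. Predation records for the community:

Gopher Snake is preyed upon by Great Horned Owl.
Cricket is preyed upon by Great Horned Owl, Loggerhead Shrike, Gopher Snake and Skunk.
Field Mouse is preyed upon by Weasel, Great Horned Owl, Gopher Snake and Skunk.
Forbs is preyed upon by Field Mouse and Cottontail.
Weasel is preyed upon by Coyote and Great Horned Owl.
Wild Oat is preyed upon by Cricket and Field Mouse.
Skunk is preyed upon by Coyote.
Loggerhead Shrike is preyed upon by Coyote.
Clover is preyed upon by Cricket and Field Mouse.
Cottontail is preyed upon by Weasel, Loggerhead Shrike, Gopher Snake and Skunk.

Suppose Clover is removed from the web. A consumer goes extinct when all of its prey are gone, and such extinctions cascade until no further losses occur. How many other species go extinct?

0

Remove Clover.
Every predator of it retains at least one other prey: Field Mouse still has Forbs, Wild Oat; Cricket still has Wild Oat.
No consumer loses all prey, so no secondary extinctions occur.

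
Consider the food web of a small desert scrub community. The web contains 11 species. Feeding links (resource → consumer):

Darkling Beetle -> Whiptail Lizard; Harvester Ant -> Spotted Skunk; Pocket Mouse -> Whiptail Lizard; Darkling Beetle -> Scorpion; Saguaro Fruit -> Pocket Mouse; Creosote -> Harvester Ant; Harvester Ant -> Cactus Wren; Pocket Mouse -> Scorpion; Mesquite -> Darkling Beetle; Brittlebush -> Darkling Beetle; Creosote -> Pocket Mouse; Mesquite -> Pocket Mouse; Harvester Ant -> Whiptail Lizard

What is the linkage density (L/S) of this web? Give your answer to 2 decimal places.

L/S = 1.18

There are L = 13 links among S = 11 species.
L/S = 13/11 = 1.1818 ≈ 1.18.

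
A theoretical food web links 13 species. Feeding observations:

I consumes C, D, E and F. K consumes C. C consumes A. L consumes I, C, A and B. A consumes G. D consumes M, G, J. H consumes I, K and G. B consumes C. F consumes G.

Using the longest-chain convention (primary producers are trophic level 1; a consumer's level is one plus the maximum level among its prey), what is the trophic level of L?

Trophic level 5

G is a producer → level 1.
A eats G → level 2.
C eats A → level 3.
B eats C → level 4.
L eats B (level 4); other prey at levels: A 2, C 3, I 4 → level 5.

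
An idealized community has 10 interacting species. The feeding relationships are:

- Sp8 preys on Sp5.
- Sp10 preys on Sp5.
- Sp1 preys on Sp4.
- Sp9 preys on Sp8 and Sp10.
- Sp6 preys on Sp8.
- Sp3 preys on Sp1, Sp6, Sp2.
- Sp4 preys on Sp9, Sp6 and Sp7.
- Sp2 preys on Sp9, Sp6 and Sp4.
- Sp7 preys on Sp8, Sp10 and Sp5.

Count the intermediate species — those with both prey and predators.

8

Intermediate species (has both prey and predators): Sp8, Sp10, Sp6, Sp9, Sp7, Sp4, Sp2, Sp1.
Count: 8.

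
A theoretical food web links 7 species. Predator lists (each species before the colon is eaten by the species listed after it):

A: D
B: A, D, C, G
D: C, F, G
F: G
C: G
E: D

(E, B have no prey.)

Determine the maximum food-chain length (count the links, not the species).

4 links

One longest chain: B → A → D → C → G.
It has 5 species and 4 links.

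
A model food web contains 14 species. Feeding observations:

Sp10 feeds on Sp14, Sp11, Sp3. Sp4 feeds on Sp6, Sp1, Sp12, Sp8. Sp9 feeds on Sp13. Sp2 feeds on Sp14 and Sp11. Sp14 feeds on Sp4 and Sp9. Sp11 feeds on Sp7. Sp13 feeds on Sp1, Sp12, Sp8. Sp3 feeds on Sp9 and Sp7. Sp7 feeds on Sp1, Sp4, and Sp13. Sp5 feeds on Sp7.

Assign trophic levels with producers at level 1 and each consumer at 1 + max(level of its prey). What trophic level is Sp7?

Trophic level 3

Sp8 is a producer → level 1.
Sp13 eats Sp8 (level 1); other prey at levels: Sp1 1, Sp12 1 → level 2.
Sp7 eats Sp13 (level 2); other prey at levels: Sp1 1, Sp4 2 → level 3.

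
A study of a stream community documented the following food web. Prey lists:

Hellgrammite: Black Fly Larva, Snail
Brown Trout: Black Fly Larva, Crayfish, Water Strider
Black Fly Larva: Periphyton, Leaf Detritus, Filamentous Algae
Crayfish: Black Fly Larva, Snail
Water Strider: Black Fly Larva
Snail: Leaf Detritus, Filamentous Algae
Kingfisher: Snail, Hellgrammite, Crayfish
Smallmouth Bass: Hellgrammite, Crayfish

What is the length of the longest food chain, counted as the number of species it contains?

One longest chain: Periphyton → Black Fly Larva → Crayfish → Brown Trout.
It has 4 species and 3 links.

4 species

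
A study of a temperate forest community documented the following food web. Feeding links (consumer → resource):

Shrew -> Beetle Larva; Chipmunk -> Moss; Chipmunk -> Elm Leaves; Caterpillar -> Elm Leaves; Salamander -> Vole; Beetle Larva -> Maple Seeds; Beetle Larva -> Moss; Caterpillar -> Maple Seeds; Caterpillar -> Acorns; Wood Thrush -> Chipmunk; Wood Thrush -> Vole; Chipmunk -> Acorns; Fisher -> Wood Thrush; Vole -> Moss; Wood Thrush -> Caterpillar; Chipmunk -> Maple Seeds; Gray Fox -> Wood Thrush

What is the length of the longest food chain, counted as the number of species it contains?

One longest chain: Moss → Vole → Wood Thrush → Gray Fox.
It has 4 species and 3 links.

4 species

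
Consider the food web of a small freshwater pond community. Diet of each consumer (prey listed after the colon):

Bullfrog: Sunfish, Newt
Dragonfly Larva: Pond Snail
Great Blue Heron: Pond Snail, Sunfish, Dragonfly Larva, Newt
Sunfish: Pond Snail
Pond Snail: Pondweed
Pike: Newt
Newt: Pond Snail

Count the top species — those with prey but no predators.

3

Top species (has prey, but nothing eats it): Great Blue Heron, Bullfrog, Pike.
Count: 3.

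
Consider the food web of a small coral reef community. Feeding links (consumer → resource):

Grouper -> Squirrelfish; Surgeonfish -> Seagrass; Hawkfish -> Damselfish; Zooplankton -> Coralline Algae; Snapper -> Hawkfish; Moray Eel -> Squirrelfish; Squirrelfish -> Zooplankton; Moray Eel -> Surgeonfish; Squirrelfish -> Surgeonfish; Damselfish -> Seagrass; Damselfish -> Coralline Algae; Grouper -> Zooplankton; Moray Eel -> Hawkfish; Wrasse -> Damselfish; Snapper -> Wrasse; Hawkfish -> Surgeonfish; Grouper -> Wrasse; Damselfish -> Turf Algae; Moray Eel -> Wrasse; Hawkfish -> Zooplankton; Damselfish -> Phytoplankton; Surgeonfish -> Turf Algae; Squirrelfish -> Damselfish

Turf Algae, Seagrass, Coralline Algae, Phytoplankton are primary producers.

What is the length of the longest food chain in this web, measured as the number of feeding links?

One longest chain: Turf Algae → Surgeonfish → Hawkfish → Snapper.
It has 4 species and 3 links.

3 links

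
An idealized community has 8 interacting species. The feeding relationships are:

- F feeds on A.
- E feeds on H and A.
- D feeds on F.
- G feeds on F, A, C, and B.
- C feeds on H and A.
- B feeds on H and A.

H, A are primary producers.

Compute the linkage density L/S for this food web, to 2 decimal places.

There are L = 12 links among S = 8 species.
L/S = 12/8 = 1.5000 ≈ 1.50.

L/S = 1.50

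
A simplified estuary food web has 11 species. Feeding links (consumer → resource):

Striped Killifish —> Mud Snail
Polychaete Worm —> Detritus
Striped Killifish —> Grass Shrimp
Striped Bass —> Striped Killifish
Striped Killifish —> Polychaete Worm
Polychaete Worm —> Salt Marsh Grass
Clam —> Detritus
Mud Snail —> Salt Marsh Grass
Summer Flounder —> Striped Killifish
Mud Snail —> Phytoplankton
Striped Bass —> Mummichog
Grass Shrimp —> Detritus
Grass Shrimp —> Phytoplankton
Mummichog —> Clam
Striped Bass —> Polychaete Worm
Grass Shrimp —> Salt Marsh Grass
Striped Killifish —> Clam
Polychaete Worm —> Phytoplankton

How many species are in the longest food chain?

4 species

One longest chain: Phytoplankton → Mud Snail → Striped Killifish → Striped Bass.
It has 4 species and 3 links.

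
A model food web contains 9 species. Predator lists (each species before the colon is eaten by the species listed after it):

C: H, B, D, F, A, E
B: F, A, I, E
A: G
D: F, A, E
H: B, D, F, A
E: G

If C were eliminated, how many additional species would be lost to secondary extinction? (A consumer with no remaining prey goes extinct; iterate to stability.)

8

Remove C.
Round 1: H (all prey gone) → extinct.
Round 2: B (all prey gone), D (all prey gone) → extinct.
Round 3: F (all prey gone), A (all prey gone), I (all prey gone), E (all prey gone) → extinct.
Round 4: G (all prey gone) → extinct.
No further losses. Total secondary extinctions: 8.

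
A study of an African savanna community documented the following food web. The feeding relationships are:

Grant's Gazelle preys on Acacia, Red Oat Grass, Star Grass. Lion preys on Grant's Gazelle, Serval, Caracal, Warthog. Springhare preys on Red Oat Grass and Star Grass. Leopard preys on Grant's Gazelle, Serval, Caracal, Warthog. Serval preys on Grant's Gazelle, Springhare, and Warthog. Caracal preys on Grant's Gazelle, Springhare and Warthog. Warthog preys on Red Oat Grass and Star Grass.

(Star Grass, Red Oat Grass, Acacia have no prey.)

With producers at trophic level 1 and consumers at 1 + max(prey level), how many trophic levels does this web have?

4

Producers (level 1): Star Grass, Red Oat Grass, Acacia.
Star Grass → Warthog → Caracal → Lion gives Lion level 4.
No species has a prey at level 4, so no species reaches level 5.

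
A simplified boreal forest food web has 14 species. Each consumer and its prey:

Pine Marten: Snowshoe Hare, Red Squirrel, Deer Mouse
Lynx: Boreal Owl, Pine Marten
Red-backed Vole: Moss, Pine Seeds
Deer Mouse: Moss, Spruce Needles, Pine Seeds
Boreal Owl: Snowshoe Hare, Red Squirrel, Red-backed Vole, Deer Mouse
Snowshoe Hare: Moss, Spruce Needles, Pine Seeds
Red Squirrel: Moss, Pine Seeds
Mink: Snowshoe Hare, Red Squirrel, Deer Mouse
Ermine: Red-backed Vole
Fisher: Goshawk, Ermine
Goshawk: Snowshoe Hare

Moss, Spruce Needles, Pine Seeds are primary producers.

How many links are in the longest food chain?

3 links

One longest chain: Moss → Snowshoe Hare → Pine Marten → Lynx.
It has 4 species and 3 links.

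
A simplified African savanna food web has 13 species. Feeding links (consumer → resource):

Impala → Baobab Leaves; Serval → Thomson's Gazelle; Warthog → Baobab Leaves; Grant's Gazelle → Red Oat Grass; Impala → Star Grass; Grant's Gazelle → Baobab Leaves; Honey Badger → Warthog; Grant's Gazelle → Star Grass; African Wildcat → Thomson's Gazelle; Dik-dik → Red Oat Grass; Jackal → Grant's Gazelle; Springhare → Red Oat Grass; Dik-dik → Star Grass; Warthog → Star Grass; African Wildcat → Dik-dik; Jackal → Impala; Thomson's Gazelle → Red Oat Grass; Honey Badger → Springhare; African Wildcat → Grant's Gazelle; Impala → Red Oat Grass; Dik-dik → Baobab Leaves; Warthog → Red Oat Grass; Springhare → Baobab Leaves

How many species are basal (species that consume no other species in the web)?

Basal species (no prey listed): Red Oat Grass, Baobab Leaves, Star Grass.
Count: 3.

3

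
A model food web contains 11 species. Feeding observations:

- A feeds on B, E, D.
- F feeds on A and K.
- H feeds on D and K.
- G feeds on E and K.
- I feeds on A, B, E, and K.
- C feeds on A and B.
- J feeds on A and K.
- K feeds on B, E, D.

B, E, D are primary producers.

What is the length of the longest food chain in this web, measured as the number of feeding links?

One longest chain: B → A → J.
It has 3 species and 2 links.

2 links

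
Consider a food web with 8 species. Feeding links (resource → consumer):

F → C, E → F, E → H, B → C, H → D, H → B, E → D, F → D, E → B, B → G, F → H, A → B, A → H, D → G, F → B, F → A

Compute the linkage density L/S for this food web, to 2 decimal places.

L/S = 2.00

There are L = 16 links among S = 8 species.
L/S = 16/8 = 2.0000 ≈ 2.00.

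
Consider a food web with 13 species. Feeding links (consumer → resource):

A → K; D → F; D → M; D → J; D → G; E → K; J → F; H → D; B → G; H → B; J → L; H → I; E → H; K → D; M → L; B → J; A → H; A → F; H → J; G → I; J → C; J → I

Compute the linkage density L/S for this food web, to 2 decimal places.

L/S = 1.69

There are L = 22 links among S = 13 species.
L/S = 22/13 = 1.6923 ≈ 1.69.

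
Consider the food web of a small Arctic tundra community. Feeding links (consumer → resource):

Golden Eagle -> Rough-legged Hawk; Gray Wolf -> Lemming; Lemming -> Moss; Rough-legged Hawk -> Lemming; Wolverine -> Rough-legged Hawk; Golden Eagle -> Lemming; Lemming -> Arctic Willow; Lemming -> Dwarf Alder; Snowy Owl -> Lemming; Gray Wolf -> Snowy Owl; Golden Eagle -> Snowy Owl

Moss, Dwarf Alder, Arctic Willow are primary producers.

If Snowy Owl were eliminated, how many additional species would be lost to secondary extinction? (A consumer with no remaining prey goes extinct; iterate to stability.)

Remove Snowy Owl.
Every predator of it retains at least one other prey: Golden Eagle still has Lemming, Rough-legged Hawk; Gray Wolf still has Lemming.
No consumer loses all prey, so no secondary extinctions occur.

0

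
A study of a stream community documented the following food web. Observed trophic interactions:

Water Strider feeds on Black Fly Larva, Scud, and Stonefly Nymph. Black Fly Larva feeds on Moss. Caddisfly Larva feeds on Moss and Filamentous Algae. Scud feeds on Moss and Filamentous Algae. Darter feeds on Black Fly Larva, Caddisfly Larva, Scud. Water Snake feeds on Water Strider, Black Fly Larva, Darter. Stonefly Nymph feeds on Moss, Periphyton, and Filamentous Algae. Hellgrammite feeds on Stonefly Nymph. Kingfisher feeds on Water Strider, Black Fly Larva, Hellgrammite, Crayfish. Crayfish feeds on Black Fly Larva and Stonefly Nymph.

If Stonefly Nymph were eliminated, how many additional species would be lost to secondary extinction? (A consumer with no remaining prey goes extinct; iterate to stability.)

Remove Stonefly Nymph.
Round 1: Hellgrammite (all prey gone) → extinct.
No further losses. Total secondary extinctions: 1.

1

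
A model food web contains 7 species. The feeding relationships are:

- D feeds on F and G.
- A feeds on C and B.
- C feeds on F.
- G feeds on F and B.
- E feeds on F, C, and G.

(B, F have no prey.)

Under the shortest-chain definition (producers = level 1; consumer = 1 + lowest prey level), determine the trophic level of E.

Trophic level 2

F is a producer → level 1.
E eats F → level 2.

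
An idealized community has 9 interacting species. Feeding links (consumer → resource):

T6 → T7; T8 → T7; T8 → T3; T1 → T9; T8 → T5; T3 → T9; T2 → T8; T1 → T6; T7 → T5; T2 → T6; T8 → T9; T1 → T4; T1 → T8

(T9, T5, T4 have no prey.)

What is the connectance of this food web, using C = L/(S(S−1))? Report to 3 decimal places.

The web has S = 9 species and L = 13 feeding links.
C = L / (S(S−1)) = 13 / 72 = 0.1806 ≈ 0.181.

C = 0.181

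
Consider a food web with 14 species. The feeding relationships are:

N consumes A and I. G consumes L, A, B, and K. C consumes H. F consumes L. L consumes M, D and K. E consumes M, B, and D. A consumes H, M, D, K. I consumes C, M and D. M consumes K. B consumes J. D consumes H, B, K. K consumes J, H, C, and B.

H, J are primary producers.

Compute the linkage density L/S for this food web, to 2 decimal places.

There are L = 30 links among S = 14 species.
L/S = 30/14 = 2.1429 ≈ 2.14.

L/S = 2.14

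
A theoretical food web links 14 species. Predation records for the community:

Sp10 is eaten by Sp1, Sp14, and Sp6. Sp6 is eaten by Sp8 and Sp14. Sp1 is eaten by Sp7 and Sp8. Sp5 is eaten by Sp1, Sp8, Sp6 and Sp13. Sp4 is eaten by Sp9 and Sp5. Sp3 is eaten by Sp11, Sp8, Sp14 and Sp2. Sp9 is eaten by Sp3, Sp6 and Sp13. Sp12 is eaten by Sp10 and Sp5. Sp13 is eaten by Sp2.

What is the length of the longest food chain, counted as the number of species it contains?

4 species

One longest chain: Sp4 → Sp9 → Sp3 → Sp11.
It has 4 species and 3 links.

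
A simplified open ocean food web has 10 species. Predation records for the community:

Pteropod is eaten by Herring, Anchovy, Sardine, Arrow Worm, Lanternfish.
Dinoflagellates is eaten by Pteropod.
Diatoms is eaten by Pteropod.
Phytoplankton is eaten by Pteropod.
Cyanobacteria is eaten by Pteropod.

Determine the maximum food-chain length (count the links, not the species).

2 links

One longest chain: Phytoplankton → Pteropod → Anchovy.
It has 3 species and 2 links.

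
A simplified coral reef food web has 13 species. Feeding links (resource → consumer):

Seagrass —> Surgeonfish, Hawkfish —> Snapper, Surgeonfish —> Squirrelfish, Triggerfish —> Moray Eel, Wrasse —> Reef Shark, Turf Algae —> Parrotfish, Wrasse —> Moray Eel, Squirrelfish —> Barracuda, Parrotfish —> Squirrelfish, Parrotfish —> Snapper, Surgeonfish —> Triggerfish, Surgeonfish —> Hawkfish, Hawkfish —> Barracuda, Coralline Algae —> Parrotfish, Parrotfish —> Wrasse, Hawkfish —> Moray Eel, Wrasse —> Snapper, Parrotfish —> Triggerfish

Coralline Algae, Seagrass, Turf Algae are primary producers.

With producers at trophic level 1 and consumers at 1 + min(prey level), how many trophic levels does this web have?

4

Producers (level 1): Coralline Algae, Seagrass, Turf Algae.
Following each consumer down to its lowest-level prey: Seagrass → Surgeonfish → Hawkfish → Barracuda (levels 1 through 4).
All prey of Barracuda (Hawkfish 3, Squirrelfish 3) are at level 3 or above, so Barracuda is at level 1 + 3 = 4.
Every consumer has at least one prey at level 3 or below, so none exceeds level 4.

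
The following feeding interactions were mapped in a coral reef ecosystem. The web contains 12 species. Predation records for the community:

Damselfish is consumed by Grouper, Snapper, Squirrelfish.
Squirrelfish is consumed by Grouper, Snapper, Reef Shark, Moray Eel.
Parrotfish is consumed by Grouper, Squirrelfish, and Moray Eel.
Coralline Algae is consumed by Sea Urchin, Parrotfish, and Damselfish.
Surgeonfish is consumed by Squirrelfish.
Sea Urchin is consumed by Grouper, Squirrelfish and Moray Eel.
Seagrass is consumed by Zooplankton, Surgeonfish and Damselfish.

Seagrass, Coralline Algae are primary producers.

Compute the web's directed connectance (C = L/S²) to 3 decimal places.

C = 0.139

The web has S = 12 species and L = 20 feeding links.
C = L / S² = 20 / 144 = 0.1389 ≈ 0.139.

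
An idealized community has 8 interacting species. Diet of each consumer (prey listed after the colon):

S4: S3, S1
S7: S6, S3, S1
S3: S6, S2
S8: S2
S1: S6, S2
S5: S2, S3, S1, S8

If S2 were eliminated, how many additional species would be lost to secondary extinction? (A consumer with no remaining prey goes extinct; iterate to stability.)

Remove S2.
Round 1: S8 (all prey gone) → extinct.
No further losses. Total secondary extinctions: 1.

1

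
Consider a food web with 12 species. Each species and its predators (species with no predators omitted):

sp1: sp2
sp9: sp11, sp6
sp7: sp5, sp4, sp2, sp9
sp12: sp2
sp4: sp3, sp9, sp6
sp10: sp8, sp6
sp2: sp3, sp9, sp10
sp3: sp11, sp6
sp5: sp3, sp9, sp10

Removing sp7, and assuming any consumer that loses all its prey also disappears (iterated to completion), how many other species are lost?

2

Remove sp7.
Round 1: sp5 (all prey gone), sp4 (all prey gone) → extinct.
No further losses. Total secondary extinctions: 2.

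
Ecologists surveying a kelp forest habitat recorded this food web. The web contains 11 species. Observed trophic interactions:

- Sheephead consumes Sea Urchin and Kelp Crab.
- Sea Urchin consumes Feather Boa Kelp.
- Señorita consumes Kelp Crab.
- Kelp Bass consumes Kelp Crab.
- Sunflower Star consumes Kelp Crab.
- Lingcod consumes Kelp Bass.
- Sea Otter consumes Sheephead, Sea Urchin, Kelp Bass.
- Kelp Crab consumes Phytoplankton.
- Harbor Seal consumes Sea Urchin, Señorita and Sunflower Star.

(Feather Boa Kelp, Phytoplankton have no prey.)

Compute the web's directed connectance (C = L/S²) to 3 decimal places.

C = 0.116

The web has S = 11 species and L = 14 feeding links.
C = L / S² = 14 / 121 = 0.1157 ≈ 0.116.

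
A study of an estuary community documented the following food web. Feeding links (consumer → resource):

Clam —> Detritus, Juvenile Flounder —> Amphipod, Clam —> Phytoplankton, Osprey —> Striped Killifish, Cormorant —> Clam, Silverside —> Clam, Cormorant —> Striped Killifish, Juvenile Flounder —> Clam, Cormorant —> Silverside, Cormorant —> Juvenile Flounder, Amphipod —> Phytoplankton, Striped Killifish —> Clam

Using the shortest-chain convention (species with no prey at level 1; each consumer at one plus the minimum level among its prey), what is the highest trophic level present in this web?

4

Basal resources (level 1): Phytoplankton, Detritus.
Following each consumer down to its lowest-level prey: Phytoplankton → Clam → Striped Killifish → Osprey (levels 1 through 4).
All prey of Osprey (Striped Killifish 3) are at level 3 or above, so Osprey is at level 1 + 3 = 4.
Every consumer has at least one prey at level 3 or below, so none exceeds level 4.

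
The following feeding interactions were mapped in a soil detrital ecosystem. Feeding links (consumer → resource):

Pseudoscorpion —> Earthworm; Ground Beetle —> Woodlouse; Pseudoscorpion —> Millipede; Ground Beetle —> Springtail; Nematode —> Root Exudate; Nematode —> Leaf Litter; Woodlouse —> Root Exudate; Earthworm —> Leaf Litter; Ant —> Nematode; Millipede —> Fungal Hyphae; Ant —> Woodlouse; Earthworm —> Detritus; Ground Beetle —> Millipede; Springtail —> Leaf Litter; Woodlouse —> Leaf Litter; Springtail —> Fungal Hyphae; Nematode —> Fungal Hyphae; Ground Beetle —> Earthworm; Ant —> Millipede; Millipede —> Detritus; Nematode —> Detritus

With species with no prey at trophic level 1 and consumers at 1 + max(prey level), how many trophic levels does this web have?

Basal resources (level 1): Fungal Hyphae, Detritus, Root Exudate, Leaf Litter.
Root Exudate → Woodlouse → Ground Beetle gives Ground Beetle level 3.
No species has a prey at level 3, so no species reaches level 4.

3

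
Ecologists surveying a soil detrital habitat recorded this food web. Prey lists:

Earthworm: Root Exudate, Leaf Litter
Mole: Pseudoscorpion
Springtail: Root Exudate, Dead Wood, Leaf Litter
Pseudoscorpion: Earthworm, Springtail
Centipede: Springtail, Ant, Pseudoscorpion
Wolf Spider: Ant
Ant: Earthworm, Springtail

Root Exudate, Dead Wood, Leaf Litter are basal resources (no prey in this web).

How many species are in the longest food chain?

4 species

One longest chain: Root Exudate → Earthworm → Ant → Wolf Spider.
It has 4 species and 3 links.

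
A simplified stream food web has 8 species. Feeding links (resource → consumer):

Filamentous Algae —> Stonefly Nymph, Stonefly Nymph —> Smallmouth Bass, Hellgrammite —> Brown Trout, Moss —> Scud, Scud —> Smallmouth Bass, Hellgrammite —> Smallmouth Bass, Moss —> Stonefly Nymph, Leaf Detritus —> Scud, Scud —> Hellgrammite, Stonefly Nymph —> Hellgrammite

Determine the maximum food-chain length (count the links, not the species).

One longest chain: Filamentous Algae → Stonefly Nymph → Hellgrammite → Brown Trout.
It has 4 species and 3 links.

3 links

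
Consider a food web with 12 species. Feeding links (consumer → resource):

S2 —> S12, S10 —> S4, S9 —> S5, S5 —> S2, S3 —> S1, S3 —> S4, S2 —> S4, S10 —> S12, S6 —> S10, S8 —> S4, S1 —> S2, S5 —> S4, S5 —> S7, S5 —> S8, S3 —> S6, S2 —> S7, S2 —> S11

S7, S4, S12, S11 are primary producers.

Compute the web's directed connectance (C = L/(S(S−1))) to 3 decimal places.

The web has S = 12 species and L = 17 feeding links.
C = L / (S(S−1)) = 17 / 132 = 0.1288 ≈ 0.129.

C = 0.129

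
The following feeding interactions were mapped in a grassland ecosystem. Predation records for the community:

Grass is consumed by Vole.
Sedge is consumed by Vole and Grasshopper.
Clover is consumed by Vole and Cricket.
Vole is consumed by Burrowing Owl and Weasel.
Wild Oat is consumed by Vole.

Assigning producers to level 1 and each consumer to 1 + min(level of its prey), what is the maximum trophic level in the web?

Producers (level 1): Wild Oat, Sedge, Clover, Grass.
Following each consumer down to its lowest-level prey: Wild Oat → Vole → Burrowing Owl (levels 1 through 3).
All prey of Burrowing Owl (Vole 2) are at level 2 or above, so Burrowing Owl is at level 1 + 2 = 3.
Every consumer has at least one prey at level 2 or below, so none exceeds level 3.

3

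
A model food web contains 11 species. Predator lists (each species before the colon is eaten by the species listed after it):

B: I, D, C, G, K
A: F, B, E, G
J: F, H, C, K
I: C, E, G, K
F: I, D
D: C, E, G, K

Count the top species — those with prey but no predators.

5

Top species (has prey, but nothing eats it): H, C, E, G, K.
Count: 5.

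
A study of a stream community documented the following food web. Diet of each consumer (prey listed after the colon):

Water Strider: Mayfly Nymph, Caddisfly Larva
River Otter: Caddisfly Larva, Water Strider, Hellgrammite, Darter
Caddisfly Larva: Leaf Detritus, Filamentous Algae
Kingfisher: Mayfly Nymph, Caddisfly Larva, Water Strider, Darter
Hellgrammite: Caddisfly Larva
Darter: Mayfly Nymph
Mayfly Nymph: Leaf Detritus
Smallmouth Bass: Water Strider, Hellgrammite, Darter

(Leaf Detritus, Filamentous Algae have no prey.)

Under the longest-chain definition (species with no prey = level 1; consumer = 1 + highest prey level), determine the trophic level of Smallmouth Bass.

Trophic level 4

Leaf Detritus has no prey (basal) → level 1.
Mayfly Nymph eats Leaf Detritus → level 2.
Water Strider eats Mayfly Nymph (level 2); other prey at levels: Caddisfly Larva 2 → level 3.
Smallmouth Bass eats Water Strider (level 3); other prey at levels: Hellgrammite 3, Darter 3 → level 4.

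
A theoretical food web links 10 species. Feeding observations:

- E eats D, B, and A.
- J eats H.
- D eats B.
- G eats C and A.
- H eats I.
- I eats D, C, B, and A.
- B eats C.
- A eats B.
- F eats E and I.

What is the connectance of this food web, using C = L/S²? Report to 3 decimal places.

The web has S = 10 species and L = 16 feeding links.
C = L / S² = 16 / 100 = 0.1600 ≈ 0.160.

C = 0.160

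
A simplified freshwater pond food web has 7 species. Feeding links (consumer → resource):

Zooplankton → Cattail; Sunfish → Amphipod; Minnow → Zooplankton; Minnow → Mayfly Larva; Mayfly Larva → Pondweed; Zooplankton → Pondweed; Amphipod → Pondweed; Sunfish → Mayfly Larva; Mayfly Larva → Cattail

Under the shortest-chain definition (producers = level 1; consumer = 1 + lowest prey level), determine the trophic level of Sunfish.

Trophic level 3

Pondweed is a producer → level 1.
Amphipod eats Pondweed → level 2.
Sunfish eats Amphipod → level 3.
No prey of Sunfish is below level 2, so 3 is the minimum.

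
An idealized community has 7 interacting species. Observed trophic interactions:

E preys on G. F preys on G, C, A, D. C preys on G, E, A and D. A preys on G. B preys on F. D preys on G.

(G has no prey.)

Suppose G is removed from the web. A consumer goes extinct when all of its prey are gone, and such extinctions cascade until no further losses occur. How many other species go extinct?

Remove G.
Round 1: A (all prey gone), D (all prey gone), E (all prey gone) → extinct.
Round 2: C (all prey gone) → extinct.
Round 3: F (all prey gone) → extinct.
Round 4: B (all prey gone) → extinct.
No further losses. Total secondary extinctions: 6.

6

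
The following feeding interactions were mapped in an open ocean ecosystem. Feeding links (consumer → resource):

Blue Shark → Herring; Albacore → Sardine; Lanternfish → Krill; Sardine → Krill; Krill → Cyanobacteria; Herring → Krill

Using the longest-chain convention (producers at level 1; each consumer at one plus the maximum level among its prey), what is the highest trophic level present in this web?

4

Producers (level 1): Cyanobacteria.
Cyanobacteria → Krill → Sardine → Albacore gives Albacore level 4.
No species has a prey at level 4, so no species reaches level 5.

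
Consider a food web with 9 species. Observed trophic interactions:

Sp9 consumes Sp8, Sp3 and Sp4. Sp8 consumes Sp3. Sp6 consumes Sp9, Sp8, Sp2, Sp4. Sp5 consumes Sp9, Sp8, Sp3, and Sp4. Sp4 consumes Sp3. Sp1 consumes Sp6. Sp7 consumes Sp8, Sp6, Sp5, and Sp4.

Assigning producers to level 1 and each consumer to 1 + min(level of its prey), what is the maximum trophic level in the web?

3

Producers (level 1): Sp2, Sp3.
Following each consumer down to its lowest-level prey: Sp2 → Sp6 → Sp1 (levels 1 through 3).
All prey of Sp1 (Sp6 2) are at level 2 or above, so Sp1 is at level 1 + 2 = 3.
Every consumer has at least one prey at level 2 or below, so none exceeds level 3.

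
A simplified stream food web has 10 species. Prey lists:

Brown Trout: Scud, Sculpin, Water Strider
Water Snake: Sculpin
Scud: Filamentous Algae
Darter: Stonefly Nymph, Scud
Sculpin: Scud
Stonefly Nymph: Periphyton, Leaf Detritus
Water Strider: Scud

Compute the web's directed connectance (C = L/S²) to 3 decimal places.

C = 0.110

The web has S = 10 species and L = 11 feeding links.
C = L / S² = 11 / 100 = 0.1100 ≈ 0.110.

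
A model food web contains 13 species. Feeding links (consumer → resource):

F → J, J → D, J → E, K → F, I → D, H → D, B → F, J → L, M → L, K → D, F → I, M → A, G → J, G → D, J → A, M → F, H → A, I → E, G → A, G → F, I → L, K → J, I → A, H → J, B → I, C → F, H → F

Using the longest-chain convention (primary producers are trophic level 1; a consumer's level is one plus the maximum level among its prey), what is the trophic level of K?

L is a producer → level 1.
I eats L (level 1); other prey at levels: E 1, D 1, A 1 → level 2.
F eats I (level 2); other prey at levels: J 2 → level 3.
K eats F (level 3); other prey at levels: D 1, J 2 → level 4.

Trophic level 4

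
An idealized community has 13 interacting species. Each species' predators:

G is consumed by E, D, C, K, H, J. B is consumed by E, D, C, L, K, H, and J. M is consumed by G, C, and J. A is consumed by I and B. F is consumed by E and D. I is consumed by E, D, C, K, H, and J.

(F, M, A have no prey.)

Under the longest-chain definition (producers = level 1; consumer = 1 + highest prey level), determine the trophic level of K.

A is a producer → level 1.
I eats A → level 2.
K eats I (level 2); other prey at levels: G 2, B 2 → level 3.

Trophic level 3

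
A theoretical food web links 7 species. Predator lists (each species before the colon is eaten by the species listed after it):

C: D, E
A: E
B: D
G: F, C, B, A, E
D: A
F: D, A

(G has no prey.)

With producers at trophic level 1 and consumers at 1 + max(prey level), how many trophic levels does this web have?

Producers (level 1): G.
G → F → D → A → E gives E level 5.
No species has a prey at level 5, so no species reaches level 6.

5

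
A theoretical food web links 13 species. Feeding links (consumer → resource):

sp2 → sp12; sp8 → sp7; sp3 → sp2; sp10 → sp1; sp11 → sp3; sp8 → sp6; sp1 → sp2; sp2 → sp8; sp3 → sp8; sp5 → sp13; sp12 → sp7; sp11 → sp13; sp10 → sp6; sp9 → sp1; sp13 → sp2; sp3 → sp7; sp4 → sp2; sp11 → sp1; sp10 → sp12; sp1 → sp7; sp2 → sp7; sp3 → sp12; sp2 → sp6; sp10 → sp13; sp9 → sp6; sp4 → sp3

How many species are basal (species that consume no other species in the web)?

Basal species (no prey listed): sp6, sp7.
Count: 2.

2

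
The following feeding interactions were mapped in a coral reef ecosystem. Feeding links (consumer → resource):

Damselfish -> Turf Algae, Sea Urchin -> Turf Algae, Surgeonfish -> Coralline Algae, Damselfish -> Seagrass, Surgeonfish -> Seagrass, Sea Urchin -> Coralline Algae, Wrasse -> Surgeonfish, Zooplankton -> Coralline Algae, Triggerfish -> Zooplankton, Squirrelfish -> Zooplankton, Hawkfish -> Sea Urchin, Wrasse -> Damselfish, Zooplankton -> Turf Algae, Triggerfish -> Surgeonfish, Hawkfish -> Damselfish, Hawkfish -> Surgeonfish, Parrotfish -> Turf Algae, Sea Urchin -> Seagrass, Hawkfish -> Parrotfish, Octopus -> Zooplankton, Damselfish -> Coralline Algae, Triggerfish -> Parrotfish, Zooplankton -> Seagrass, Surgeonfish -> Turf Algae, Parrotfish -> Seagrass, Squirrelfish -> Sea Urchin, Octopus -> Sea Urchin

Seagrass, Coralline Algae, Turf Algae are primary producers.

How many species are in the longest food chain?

3 species

One longest chain: Seagrass → Damselfish → Hawkfish.
It has 3 species and 2 links.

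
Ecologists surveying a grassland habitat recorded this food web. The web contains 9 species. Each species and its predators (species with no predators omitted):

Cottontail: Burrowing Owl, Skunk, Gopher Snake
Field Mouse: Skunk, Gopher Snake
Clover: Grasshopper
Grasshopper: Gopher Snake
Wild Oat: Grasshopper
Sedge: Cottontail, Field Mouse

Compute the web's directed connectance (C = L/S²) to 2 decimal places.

C = 0.12

The web has S = 9 species and L = 10 feeding links.
C = L / S² = 10 / 81 = 0.1235 ≈ 0.12.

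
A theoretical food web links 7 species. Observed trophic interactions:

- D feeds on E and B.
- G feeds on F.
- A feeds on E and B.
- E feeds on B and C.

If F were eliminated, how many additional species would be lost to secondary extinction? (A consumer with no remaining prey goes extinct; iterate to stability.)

1

Remove F.
Round 1: G (all prey gone) → extinct.
No further losses. Total secondary extinctions: 1.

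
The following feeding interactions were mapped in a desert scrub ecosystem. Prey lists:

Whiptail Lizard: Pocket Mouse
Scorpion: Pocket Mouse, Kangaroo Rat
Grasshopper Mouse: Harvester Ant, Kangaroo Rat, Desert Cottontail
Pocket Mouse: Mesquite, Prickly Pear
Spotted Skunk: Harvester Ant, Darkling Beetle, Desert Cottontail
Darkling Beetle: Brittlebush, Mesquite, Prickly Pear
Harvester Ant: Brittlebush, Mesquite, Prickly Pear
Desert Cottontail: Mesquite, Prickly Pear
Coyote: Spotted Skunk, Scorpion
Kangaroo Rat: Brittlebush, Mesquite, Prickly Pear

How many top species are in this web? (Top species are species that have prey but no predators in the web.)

Top species (has prey, but nothing eats it): Whiptail Lizard, Grasshopper Mouse, Coyote.
Count: 3.

3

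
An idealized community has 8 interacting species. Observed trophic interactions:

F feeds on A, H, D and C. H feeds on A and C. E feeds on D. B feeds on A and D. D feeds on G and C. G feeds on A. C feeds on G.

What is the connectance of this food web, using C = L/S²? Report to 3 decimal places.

The web has S = 8 species and L = 13 feeding links.
C = L / S² = 13 / 64 = 0.2031 ≈ 0.203.

C = 0.203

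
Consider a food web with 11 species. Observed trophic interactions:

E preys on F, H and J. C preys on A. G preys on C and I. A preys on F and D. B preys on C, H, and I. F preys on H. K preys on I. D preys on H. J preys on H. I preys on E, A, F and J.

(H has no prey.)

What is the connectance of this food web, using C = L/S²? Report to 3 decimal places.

C = 0.157

The web has S = 11 species and L = 19 feeding links.
C = L / S² = 19 / 121 = 0.1570 ≈ 0.157.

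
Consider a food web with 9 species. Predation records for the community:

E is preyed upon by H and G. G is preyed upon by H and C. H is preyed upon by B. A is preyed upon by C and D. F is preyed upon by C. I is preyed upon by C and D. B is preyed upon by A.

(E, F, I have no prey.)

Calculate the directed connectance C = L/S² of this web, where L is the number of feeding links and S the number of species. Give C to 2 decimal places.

The web has S = 9 species and L = 11 feeding links.
C = L / S² = 11 / 81 = 0.1358 ≈ 0.14.

C = 0.14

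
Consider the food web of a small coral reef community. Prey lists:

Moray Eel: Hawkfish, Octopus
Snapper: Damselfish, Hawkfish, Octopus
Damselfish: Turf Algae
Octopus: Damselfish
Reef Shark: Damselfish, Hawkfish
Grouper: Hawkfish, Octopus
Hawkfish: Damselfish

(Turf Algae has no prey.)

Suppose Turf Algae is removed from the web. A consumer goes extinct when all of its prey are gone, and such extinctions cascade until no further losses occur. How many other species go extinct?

Remove Turf Algae.
Round 1: Damselfish (all prey gone) → extinct.
Round 2: Hawkfish (all prey gone), Octopus (all prey gone) → extinct.
Round 3: Reef Shark (all prey gone), Snapper (all prey gone), Moray Eel (all prey gone), Grouper (all prey gone) → extinct.
No further losses. Total secondary extinctions: 7.

7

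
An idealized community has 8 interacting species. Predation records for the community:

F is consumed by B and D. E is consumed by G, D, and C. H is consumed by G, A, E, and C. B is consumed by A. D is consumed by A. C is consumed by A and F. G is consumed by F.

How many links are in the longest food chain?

One longest chain: H → E → C → F → D → A.
It has 6 species and 5 links.

5 links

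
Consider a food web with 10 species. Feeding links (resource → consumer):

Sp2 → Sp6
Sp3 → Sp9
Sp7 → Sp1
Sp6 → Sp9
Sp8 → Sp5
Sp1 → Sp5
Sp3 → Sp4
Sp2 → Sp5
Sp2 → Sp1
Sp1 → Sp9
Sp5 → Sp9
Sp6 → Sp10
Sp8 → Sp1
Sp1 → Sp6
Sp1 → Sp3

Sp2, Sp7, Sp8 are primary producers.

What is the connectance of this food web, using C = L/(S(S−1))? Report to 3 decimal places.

C = 0.167

The web has S = 10 species and L = 15 feeding links.
C = L / (S(S−1)) = 15 / 90 = 0.1667 ≈ 0.167.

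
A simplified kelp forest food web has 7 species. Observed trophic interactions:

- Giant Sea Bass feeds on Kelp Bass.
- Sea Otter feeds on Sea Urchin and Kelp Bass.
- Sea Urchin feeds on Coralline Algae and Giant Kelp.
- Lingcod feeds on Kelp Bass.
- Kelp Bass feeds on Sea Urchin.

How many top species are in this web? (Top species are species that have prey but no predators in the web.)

3

Top species (has prey, but nothing eats it): Lingcod, Giant Sea Bass, Sea Otter.
Count: 3.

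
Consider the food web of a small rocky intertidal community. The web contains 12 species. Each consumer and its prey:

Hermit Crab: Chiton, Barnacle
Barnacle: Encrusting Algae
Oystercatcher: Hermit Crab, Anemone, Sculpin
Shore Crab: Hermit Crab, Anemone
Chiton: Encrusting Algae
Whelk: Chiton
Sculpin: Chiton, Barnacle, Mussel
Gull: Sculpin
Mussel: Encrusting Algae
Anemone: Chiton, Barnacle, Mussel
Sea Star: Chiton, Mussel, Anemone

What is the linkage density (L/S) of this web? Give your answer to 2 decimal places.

There are L = 21 links among S = 12 species.
L/S = 21/12 = 1.7500 ≈ 1.75.

L/S = 1.75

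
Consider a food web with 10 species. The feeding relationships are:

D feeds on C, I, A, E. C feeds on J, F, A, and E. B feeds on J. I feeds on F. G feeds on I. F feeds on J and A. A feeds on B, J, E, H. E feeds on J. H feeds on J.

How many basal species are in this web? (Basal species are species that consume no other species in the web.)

1

Basal species (no prey listed): J.
Count: 1.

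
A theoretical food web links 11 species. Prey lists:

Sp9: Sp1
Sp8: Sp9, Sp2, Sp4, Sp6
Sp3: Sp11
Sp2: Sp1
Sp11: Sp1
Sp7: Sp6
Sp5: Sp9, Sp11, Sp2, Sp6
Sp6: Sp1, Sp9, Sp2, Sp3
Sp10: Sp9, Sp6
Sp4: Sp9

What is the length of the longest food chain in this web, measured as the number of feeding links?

One longest chain: Sp1 → Sp11 → Sp3 → Sp6 → Sp8.
It has 5 species and 4 links.

4 links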